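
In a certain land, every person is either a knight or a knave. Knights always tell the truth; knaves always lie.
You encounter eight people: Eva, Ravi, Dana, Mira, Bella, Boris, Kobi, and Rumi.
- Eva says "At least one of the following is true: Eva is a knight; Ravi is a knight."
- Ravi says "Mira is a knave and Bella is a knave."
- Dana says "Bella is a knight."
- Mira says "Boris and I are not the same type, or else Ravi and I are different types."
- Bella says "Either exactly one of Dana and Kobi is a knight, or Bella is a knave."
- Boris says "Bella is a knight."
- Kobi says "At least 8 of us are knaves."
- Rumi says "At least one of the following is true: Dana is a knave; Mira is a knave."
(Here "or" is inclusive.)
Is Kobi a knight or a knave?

Kobi is a knave.

Consistent assignments: {Eva=knight, Ravi=knave, Dana=knight, Mira=knight, Bella=knight, Boris=knight, Kobi=knave, Rumi=knave}; {Eva=knave, Ravi=knave, Dana=knight, Mira=knight, Bella=knight, Boris=knight, Kobi=knave, Rumi=knave}
In every consistent assignment, Kobi is a knave.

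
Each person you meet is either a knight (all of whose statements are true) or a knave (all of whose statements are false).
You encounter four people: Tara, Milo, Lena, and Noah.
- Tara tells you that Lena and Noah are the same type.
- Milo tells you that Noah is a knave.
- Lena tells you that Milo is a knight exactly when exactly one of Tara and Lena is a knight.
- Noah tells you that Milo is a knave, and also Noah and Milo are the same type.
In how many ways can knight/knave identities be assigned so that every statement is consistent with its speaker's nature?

1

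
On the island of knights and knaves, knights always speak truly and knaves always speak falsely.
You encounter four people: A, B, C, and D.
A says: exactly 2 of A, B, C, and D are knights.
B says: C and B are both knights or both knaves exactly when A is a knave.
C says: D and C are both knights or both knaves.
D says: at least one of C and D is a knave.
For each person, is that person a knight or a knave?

A is a knight, B is a knave, C is a knave, and D is a knight.

Suppose A is a knave. Then A's statement "exactly 2 of A, B, C, and D are knights" would have to be false. Checking the 8 ways to assign the others, none is consistent with every speaker.
(For instance, with B=knave, C=knave, D=knight, B's claim "C and B are both knights or both knaves exactly when A is a knave" comes out true where it would need to be false.)
So A must be a knight, making "exactly 2 of A, B, C, and D are knights" true. Taking A=knight, B=knave, C=knave, D=knight, each remaining statement checks out:
  B (knave): "C and B are both knights or both knaves exactly when A is a knave" — false. ✓
  C (knave): "D and C are both knights or both knaves" — false. ✓
  D (knight): "at least one of C and D is a knave" — true. ✓
This is the unique consistent assignment.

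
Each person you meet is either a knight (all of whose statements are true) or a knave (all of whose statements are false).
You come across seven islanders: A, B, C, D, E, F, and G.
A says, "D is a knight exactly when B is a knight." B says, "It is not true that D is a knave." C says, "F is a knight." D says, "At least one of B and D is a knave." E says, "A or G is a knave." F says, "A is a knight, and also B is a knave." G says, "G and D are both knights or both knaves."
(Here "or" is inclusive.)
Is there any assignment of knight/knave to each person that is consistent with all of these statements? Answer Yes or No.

No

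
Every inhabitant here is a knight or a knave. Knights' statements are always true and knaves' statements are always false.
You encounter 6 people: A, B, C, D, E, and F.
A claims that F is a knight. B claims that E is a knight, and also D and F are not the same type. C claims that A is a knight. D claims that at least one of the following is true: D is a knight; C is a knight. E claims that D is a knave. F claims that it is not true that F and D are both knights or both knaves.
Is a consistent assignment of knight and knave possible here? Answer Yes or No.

One consistent assignment: A=knave, B=knave, C=knave, D=knave, E=knight, F=knave.

Yes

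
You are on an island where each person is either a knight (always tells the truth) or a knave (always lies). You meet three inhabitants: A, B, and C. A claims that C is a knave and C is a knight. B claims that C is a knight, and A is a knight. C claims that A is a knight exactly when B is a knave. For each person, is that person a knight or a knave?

Knights: none. Knaves: A, B, and C.

Suppose A is a knight. Then A's statement "C is a knave and C is a knight" would have to be true. Checking the 4 ways to assign the others, none is consistent with every speaker.
(For instance, with B=knave, C=knave, A's claim "C is a knave and C is a knight" comes out false where it would need to be true.)
So A must be a knave, making "C is a knave and C is a knight" false. Taking A=knave, B=knave, C=knave, each remaining statement checks out:
  B (knave): "C is a knight, and A is a knight" — false. ✓
  C (knave): "A is a knight exactly when B is a knave" — false. ✓
This is the unique consistent assignment.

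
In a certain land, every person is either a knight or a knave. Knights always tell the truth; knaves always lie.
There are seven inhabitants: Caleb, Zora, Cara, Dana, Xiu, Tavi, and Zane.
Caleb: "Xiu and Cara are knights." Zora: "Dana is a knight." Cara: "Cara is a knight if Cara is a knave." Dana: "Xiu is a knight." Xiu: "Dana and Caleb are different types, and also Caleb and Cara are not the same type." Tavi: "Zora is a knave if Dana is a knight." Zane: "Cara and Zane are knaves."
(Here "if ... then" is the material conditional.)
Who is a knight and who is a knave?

Caleb is a knave, and the claim "Xiu and Cara are knights" is indeed False.
Zora is a knave, so "Dana is a knight" must be False — and it is.
Since Cara is a knight, "Cara is a knight if Cara is a knave" needs to be True, which holds.
Dana (knave): "Xiu is a knight" — False. ✓
Xiu is a knave, and the claim "Dana and Caleb are different types, and also Caleb and Cara are not the same type" is indeed False.
Since Tavi is a knight, "Zora is a knave if Dana is a knight" needs to be True, which holds.
Since Zane is a knave, "Cara and Zane are knaves" needs to be False, which holds.

Caleb is a knave, Zora is a knave, Cara is a knight, Dana is a knave, Xiu is a knave, Tavi is a knight, and Zane is a knave.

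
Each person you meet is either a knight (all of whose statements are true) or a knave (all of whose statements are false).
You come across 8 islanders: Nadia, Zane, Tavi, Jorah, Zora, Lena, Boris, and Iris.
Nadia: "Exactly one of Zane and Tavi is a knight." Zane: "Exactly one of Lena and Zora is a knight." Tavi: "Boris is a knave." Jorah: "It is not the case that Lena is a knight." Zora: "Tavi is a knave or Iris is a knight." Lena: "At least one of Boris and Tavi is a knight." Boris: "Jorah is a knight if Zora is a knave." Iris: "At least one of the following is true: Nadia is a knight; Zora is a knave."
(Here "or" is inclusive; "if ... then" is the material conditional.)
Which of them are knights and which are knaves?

Nadia is a knave, and the claim "exactly one of Zane and Tavi is a knight" is indeed False.
Zane is a knave; "exactly one of Lena and Zora is a knight" is False, as required.
Since Tavi is a knave, "Boris is a knave" needs to be False, which holds.
Jorah is a knave; "it is not the case that Lena is a knight" is False, as required.
Zora (knight): "Tavi is a knave or Iris is a knight" — true. ✓
Lena (knight): "at least one of Boris and Tavi is a knight" — true. ✓
Boris is a knight, so "Jorah is a knight if Zora is a knave" must be true — and it is.
Since Iris is a knave, "at least one of the following is true: Nadia is a knight; Zora is a knave" needs to be False, which holds.

Nadia is a knave, Zane is a knave, Tavi is a knave, Jorah is a knave, Zora is a knight, Lena is a knight, Boris is a knight, and Iris is a knave.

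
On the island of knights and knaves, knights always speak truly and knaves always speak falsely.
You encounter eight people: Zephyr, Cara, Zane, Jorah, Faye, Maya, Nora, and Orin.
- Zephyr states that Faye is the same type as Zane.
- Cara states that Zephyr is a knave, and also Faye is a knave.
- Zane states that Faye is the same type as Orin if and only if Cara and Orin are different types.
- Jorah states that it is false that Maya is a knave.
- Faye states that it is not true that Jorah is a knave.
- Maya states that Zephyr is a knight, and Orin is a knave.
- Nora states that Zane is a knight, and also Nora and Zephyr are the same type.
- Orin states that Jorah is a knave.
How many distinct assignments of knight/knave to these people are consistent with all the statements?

Consistent assignments:
  Zephyr=knight, Cara=knave, Zane=knight, Jorah=knight, Faye=knight, Maya=knight, Nora=knight, Orin=knave
  Zephyr=knight, Cara=knave, Zane=knight, Jorah=knight, Faye=knight, Maya=knight, Nora=knave, Orin=knave
  Zephyr=knight, Cara=knave, Zane=knave, Jorah=knave, Faye=knave, Maya=knave, Nora=knave, Orin=knight

3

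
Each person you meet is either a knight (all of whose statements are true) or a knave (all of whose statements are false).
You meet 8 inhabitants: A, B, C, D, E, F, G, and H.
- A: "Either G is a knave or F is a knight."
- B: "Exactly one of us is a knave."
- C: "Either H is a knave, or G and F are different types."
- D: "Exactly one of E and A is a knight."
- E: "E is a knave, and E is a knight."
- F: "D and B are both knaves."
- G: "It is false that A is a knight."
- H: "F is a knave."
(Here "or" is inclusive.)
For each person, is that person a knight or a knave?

A (knight): "either G is a knave or F is a knight" — true. ✓
B is a knave, so "exactly one of us is a knave" must be False — and it is.
C is a knave; "either H is a knave, or G and F are different types" is False, as required.
D is a knight, so "exactly one of E and A is a knight" must be true — and it is.
E is a knave, so "E is a knave, and E is a knight" must be False — and it is.
F is a knave; "D and B are both knaves" is False, as required.
G is a knave, so "it is false that A is a knight" must be False — and it is.
H (knight): "F is a knave" — true. ✓

A is a knight, B is a knave, C is a knave, D is a knight, E is a knave, F is a knave, G is a knave, and H is a knight.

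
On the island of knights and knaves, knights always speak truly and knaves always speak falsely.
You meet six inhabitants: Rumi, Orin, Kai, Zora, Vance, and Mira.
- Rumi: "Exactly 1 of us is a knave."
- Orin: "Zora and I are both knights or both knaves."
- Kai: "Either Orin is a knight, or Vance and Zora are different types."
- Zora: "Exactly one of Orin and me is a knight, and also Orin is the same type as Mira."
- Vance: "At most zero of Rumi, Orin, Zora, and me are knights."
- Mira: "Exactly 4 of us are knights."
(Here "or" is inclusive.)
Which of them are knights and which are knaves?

Rumi is a knave, and the claim "exactly 1 of us is a knave" is indeed false.
Orin is a knave; "Zora and I are both knights or both knaves" is false, as required.
Since Kai is a knight, "either Orin is a knight, or Vance and Zora are different types" needs to be true, which holds.
As a knight, Zora's statement "exactly one of Orin and me is a knight, and also Orin is the same type as Mira" should be true; it is.
Vance is a knave, and the claim "at most zero of Rumi, Orin, Zora, and me are knights" is indeed false.
Since Mira is a knave, "exactly 4 of us are knights" needs to be false, which holds.

Knights: Kai and Zora. Knaves: Rumi, Orin, Vance, and Mira.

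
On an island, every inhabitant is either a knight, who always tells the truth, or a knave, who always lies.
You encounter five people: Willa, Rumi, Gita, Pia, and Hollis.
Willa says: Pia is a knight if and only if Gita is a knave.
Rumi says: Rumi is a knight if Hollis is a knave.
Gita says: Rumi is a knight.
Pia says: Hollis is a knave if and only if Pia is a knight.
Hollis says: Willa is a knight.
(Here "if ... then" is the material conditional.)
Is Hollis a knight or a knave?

Hollis is a knave.

Consistent assignments: {Willa=knave, Rumi=knight, Gita=knight, Pia=knight, Hollis=knave}; {Willa=knave, Rumi=knave, Gita=knave, Pia=knave, Hollis=knave}
In every consistent assignment, Hollis is a knave.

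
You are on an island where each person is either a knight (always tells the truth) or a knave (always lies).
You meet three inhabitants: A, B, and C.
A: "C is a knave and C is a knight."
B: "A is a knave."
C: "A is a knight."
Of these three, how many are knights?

1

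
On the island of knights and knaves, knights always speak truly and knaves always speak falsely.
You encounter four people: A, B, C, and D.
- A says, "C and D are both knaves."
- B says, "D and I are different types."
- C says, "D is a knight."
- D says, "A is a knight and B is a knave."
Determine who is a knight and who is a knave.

A is a knight, B is a knight, C is a knave, and D is a knave.

Suppose A is a knave. Then A's statement "C and D are both knaves" would have to be false. Checking the 8 ways to assign the others, none is consistent with every speaker.
(For instance, with B=knight, C=knave, D=knave, A's claim "C and D are both knaves" comes out true where it would need to be false.)
So A must be a knight, making "C and D are both knaves" true. Taking A=knight, B=knight, C=knave, D=knave, each remaining statement checks out:
  B (knight): "D and I are different types" — true. ✓
  C (knave): "D is a knight" — false. ✓
  D (knave): "A is a knight and B is a knave" — false. ✓
This is the unique consistent assignment.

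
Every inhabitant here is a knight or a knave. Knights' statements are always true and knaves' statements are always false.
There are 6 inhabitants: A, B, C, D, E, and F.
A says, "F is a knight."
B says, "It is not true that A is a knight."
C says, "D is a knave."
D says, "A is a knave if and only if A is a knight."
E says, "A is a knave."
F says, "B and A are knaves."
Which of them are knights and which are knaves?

A is a knave; "F is a knight" is false, as required.
B is a knight; "it is not true that A is a knight" is True, as required.
C is a knight, so "D is a knave" must be True — and it is.
D (knave): "A is a knave if and only if A is a knight" — false. ✓
E is a knight, so "A is a knave" must be True — and it is.
As a knave, F's statement "B and A are knaves" should be false; it is.

A is a knave, B is a knight, C is a knight, D is a knave, E is a knight, and F is a knave.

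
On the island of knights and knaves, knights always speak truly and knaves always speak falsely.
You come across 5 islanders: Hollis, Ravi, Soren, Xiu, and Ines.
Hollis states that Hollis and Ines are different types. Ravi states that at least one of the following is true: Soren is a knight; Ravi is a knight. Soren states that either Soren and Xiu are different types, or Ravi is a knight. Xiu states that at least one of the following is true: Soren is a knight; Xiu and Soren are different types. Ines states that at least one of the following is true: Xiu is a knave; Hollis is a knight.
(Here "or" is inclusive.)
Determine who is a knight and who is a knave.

Hollis is a knave; "Hollis and Ines are different types" is False, as required.
Ravi is a knight, and the claim "at least one of the following is true: Soren is a knight; Ravi is a knight" is indeed True.
Soren is a knight, so "either Soren and Xiu are different types, or Ravi is a knight" must be True — and it is.
Since Xiu is a knight, "at least one of the following is true: Soren is a knight; Xiu and Soren are different types" needs to be True, which holds.
As a knave, Ines's statement "at least one of the following is true: Xiu is a knave; Hollis is a knight" should be False; it is.

Hollis is a knave, Ravi is a knight, Soren is a knight, Xiu is a knight, and Ines is a knave.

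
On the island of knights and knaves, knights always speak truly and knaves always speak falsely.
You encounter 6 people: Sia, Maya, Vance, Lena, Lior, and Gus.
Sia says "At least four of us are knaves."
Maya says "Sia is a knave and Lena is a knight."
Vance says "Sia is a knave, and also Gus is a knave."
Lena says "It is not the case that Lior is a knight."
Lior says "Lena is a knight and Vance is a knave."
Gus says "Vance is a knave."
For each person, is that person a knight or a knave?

Knights: Maya, Vance, and Lena. Knaves: Sia, Lior, and Gus.

Since Sia is a knave, "at least four of us are knaves" needs to be False, which holds.
Maya (knight): "Sia is a knave and Lena is a knight" — true. ✓
Vance is a knight; "Sia is a knave, and also Gus is a knave" is true, as required.
As a knight, Lena's statement "it is not the case that Lior is a knight" should be true; it is.
Lior (knave): "Lena is a knight and Vance is a knave" — False. ✓
Gus is a knave, so "Vance is a knave" must be False — and it is.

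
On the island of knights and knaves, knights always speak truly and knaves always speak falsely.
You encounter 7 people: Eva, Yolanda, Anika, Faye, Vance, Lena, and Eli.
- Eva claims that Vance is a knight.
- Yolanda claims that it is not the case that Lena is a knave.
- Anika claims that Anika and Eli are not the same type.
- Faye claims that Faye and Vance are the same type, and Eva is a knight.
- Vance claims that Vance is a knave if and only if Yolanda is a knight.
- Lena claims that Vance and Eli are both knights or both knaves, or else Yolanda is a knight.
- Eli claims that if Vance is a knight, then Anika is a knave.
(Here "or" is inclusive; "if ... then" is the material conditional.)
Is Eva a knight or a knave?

Eva is a knight.

Consistent assignments: {Eva=knight, Yolanda=knave, Anika=knight, Faye=knight, Vance=knight, Lena=knave, Eli=knave}; {Eva=knight, Yolanda=knave, Anika=knight, Faye=knave, Vance=knight, Lena=knave, Eli=knave}
In every consistent assignment, Eva is a knight.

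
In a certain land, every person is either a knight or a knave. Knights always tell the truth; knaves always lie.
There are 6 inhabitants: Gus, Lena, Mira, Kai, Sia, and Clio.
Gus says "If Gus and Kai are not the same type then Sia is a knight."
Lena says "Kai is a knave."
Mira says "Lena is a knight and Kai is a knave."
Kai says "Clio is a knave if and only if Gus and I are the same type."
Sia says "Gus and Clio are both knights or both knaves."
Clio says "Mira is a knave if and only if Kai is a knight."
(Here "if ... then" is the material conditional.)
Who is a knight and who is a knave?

Gus is a knave, and the claim "if Gus and Kai are not the same type then Sia is a knight" is indeed false.
Lena (knave): "Kai is a knave" — false. ✓
Mira is a knave, so "Lena is a knight and Kai is a knave" must be false — and it is.
Kai is a knight, so "Clio is a knave if and only if Gus and I are the same type" must be True — and it is.
Sia (knave): "Gus and Clio are both knights or both knaves" — false. ✓
Clio is a knight; "Mira is a knave if and only if Kai is a knight" is True, as required.

Gus is a knave, Lena is a knave, Mira is a knave, Kai is a knight, Sia is a knave, and Clio is a knight.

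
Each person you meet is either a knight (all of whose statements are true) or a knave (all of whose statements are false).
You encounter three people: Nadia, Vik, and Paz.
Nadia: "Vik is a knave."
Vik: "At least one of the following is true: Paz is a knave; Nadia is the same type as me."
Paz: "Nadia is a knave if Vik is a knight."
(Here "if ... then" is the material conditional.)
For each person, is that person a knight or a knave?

Nadia is a knight, Vik is a knave, and Paz is a knight.

Nadia is a knight, so "Vik is a knave" must be True — and it is.
Vik is a knave, so "at least one of the following is true: Paz is a knave; Nadia is the same type as me" must be false — and it is.
Paz is a knight, so "Nadia is a knave if Vik is a knight" must be True — and it is.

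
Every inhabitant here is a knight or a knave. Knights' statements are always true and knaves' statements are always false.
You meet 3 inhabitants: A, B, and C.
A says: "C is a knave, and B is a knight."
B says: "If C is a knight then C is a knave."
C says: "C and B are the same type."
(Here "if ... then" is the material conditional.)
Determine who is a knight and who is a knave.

A is a knight, B is a knight, and C is a knave.

A is a knight, so "C is a knave, and B is a knight" must be True — and it is.
B is a knight; "if C is a knight then C is a knave" is True, as required.
C (knave): "C and B are the same type" — False. ✓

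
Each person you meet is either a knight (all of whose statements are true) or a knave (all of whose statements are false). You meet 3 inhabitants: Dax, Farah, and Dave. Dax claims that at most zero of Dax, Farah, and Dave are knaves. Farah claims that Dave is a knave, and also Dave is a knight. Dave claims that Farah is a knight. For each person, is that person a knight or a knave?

Dax is a knave, Farah is a knave, and Dave is a knave.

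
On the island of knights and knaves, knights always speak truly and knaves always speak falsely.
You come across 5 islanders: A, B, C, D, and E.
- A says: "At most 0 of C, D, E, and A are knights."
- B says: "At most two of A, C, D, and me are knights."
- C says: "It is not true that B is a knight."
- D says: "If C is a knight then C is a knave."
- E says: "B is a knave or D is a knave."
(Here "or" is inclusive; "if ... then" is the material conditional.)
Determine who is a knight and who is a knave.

A is a knave, so "at most 0 of C, D, E, and A are knights" must be False — and it is.
B (knight): "at most two of A, C, D, and me are knights" — True. ✓
Since C is a knave, "it is not true that B is a knight" needs to be False, which holds.
D is a knight, so "if C is a knight then C is a knave" must be True — and it is.
E is a knave; "B is a knave or D is a knave" is False, as required.

Knights: B and D. Knaves: A, C, and E.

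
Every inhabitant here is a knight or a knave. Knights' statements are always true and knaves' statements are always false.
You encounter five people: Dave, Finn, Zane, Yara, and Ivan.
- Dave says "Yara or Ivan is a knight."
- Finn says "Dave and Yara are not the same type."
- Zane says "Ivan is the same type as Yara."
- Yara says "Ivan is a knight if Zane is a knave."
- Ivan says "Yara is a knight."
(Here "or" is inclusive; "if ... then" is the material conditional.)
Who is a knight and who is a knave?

Dave is a knight, Finn is a knave, Zane is a knight, Yara is a knight, and Ivan is a knight.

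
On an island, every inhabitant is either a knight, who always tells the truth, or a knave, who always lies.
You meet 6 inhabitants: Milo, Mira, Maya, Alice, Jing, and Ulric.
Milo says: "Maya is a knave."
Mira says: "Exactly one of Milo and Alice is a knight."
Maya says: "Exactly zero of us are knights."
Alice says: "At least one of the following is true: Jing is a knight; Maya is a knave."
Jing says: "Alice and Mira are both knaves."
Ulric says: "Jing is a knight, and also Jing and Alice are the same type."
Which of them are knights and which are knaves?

Milo is a knight, Mira is a knave, Maya is a knave, Alice is a knight, Jing is a knave, and Ulric is a knave.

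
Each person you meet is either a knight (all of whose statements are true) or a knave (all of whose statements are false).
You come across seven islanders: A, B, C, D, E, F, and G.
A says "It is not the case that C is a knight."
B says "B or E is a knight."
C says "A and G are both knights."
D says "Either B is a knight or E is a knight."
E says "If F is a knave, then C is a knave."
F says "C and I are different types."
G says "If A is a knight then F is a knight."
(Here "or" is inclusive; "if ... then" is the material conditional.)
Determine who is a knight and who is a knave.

A is a knight, and the claim "it is not the case that C is a knight" is indeed true.
As a knight, B's statement "B or E is a knight" should be true; it is.
C is a knave, so "A and G are both knights" must be False — and it is.
As a knight, D's statement "either B is a knight or E is a knight" should be true; it is.
E is a knight; "if F is a knave, then C is a knave" is true, as required.
F is a knave; "C and I are different types" is False, as required.
G (knave): "if A is a knight then F is a knight" — False. ✓

A is a knight, B is a knight, C is a knave, D is a knight, E is a knight, F is a knave, and G is a knave.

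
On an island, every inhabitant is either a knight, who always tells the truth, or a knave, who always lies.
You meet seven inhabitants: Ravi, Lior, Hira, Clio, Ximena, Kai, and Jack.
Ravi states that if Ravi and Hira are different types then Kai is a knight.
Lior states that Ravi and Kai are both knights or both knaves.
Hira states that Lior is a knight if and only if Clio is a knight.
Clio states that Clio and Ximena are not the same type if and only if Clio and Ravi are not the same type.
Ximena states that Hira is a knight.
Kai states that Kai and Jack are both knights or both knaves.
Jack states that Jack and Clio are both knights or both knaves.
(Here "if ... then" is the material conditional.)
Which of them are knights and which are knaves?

Ravi is a knight, Lior is a knight, Hira is a knight, Clio is a knight, Ximena is a knight, Kai is a knight, and Jack is a knight.

Ravi is a knight; "if Ravi and Hira are different types then Kai is a knight" is true, as required.
Lior is a knight, so "Ravi and Kai are both knights or both knaves" must be true — and it is.
Hira (knight): "Lior is a knight if and only if Clio is a knight" — true. ✓
As a knight, Clio's statement "Clio and Ximena are not the same type if and only if Clio and Ravi are not the same type" should be true; it is.
Ximena is a knight, so "Hira is a knight" must be true — and it is.
Kai is a knight, so "Kai and Jack are both knights or both knaves" must be true — and it is.
As a knight, Jack's statement "Jack and Clio are both knights or both knaves" should be true; it is.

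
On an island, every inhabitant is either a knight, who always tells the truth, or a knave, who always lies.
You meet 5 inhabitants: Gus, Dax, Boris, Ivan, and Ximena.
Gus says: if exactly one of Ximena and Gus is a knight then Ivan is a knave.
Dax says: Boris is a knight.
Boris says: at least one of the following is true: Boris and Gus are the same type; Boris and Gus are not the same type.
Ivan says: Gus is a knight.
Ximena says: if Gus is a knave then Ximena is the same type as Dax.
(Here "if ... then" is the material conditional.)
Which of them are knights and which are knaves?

Knights: Gus, Dax, Boris, Ivan, and Ximena. Knaves: none.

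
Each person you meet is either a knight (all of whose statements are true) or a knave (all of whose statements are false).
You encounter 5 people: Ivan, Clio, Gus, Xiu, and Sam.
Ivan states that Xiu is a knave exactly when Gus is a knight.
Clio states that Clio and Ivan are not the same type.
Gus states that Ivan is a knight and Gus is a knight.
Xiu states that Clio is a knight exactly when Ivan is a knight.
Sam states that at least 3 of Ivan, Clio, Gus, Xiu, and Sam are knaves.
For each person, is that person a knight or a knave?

Ivan is a knave, Clio is a knight, Gus is a knave, Xiu is a knave, and Sam is a knight.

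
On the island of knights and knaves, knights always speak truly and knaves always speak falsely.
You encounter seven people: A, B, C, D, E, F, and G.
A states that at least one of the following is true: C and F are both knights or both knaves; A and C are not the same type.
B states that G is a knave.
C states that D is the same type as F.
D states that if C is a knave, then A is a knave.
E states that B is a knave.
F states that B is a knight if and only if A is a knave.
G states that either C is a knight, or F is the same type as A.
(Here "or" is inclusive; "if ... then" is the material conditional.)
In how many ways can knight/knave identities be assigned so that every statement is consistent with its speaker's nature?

2

Consistent assignments:
  A=knight, B=knave, C=knight, D=knight, E=knight, F=knight, G=knight
  A=knight, B=knave, C=knave, D=knave, E=knight, F=knight, G=knight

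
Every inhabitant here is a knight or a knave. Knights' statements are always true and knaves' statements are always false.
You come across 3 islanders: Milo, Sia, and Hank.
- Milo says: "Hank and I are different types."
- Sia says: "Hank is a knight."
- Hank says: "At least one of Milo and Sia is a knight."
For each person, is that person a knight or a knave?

Milo is a knave, Sia is a knave, and Hank is a knave.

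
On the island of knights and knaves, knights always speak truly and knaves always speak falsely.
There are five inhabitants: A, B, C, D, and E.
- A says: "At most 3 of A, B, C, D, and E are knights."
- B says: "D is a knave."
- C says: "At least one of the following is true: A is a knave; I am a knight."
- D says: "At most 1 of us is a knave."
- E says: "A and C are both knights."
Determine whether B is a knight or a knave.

B is a knight.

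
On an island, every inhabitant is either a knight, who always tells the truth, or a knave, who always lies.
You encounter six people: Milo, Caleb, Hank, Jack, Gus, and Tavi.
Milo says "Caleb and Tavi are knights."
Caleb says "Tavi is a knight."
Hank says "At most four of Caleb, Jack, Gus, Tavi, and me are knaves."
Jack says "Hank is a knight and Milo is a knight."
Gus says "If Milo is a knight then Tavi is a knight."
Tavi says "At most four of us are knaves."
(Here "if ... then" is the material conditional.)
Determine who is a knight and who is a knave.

As a knight, Milo's statement "Caleb and Tavi are knights" should be True; it is.
As a knight, Caleb's statement "Tavi is a knight" should be True; it is.
Hank is a knight; "at most four of Caleb, Jack, Gus, Tavi, and me are knaves" is True, as required.
Jack (knight): "Hank is a knight and Milo is a knight" — True. ✓
Gus is a knight; "if Milo is a knight then Tavi is a knight" is True, as required.
Tavi (knight): "at most four of us are knaves" — True. ✓

Knights: Milo, Caleb, Hank, Jack, Gus, and Tavi. Knaves: none.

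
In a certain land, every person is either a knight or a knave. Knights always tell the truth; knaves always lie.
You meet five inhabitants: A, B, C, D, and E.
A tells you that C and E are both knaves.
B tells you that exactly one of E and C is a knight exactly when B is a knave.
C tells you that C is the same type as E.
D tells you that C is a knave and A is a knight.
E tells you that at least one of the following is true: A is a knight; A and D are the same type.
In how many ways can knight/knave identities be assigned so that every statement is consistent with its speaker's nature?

2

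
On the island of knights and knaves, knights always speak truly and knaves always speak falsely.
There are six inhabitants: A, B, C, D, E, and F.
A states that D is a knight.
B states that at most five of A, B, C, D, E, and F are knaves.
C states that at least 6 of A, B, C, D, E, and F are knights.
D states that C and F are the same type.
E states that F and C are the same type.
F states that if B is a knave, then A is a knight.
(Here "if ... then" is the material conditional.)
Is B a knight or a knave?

B is a knight.

Consistent assignments: {A=knight, B=knight, C=knight, D=knight, E=knight, F=knight}; {A=knave, B=knight, C=knave, D=knave, E=knave, F=knight}
In every consistent assignment, B is a knight.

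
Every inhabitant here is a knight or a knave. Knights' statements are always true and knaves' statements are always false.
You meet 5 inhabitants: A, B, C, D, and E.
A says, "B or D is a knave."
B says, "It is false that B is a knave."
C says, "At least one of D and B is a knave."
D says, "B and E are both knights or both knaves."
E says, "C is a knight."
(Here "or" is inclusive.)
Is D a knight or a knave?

D is a knave.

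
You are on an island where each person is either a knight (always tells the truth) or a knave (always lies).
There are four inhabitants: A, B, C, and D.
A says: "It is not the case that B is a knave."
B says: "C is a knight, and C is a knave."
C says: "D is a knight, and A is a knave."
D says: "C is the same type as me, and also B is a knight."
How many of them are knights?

0

The unique consistent assignment is A=knave, B=knave, C=knave, D=knave.
That has 0 knights.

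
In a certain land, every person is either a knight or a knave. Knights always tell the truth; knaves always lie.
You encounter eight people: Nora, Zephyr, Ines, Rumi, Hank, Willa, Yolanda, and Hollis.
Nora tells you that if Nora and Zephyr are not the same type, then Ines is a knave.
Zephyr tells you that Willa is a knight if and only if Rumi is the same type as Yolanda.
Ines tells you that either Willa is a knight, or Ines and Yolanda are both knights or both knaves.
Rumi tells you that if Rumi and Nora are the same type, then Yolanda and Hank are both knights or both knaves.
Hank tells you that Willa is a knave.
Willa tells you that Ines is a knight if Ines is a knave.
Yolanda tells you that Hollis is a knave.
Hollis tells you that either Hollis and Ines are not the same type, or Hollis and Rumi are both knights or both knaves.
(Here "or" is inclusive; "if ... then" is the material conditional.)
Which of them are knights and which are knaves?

Nora is a knight, Zephyr is a knave, Ines is a knave, Rumi is a knight, Hank is a knight, Willa is a knave, Yolanda is a knight, and Hollis is a knave.

Nora is a knight, so "if Nora and Zephyr are not the same type, then Ines is a knave" must be true — and it is.
Since Zephyr is a knave, "Willa is a knight if and only if Rumi is the same type as Yolanda" needs to be false, which holds.
Ines is a knave, and the claim "either Willa is a knight, or Ines and Yolanda are both knights or both knaves" is indeed false.
Rumi is a knight, so "if Rumi and Nora are the same type, then Yolanda and Hank are both knights or both knaves" must be true — and it is.
As a knight, Hank's statement "Willa is a knave" should be true; it is.
Willa is a knave; "Ines is a knight if Ines is a knave" is false, as required.
Yolanda is a knight, and the claim "Hollis is a knave" is indeed true.
Hollis (knave): "either Hollis and Ines are not the same type, or Hollis and Rumi are both knights or both knaves" — false. ✓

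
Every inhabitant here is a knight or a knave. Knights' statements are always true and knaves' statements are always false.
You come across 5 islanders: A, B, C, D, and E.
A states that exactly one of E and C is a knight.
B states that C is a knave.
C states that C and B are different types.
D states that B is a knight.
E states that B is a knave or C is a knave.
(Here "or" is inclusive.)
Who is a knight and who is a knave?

A is a knave, so "exactly one of E and C is a knight" must be False — and it is.
B is a knave; "C is a knave" is False, as required.
Since C is a knight, "C and B are different types" needs to be true, which holds.
D is a knave, and the claim "B is a knight" is indeed False.
Since E is a knight, "B is a knave or C is a knave" needs to be true, which holds.

A is a knave, B is a knave, C is a knight, D is a knave, and E is a knight.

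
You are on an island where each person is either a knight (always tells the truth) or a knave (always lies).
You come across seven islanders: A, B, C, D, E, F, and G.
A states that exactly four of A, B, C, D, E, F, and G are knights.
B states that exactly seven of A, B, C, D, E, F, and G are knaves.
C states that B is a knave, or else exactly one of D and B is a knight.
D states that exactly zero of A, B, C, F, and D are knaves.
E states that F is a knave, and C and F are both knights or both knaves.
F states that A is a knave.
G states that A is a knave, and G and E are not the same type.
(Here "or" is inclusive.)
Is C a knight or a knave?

C is a knight.

Consistent assignments: {A=knave, B=knave, C=knight, D=knave, E=knave, F=knight, G=knight}; {A=knave, B=knave, C=knight, D=knave, E=knave, F=knight, G=knave}
In every consistent assignment, C is a knight.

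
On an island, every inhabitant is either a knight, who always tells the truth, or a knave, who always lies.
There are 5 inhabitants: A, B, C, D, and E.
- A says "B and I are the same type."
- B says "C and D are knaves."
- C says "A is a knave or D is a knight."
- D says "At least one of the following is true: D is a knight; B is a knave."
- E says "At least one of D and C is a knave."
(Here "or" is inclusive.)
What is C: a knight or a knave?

C is a knave.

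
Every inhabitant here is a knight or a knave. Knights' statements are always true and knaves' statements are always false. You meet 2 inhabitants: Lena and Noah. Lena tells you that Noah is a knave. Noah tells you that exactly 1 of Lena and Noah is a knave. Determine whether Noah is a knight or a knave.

Noah is a knight.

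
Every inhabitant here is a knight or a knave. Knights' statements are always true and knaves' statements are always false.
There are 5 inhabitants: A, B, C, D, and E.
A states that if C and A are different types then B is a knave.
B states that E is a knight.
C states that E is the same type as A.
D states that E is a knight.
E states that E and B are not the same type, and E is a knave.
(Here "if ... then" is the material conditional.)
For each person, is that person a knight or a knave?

A is a knight, B is a knave, C is a knave, D is a knave, and E is a knave.

As a knight, A's statement "if C and A are different types then B is a knave" should be true; it is.
As a knave, B's statement "E is a knight" should be False; it is.
Since C is a knave, "E is the same type as A" needs to be False, which holds.
D (knave): "E is a knight" — False. ✓
E is a knave, so "E and B are not the same type, and E is a knave" must be False — and it is.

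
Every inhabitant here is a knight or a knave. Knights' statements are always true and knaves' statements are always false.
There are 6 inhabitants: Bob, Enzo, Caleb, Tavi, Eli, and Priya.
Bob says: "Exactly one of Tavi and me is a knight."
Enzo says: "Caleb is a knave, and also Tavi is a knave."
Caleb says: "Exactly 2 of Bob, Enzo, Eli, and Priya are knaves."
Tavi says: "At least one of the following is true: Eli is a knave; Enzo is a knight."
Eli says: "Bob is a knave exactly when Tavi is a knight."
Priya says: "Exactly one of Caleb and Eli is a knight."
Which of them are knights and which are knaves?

Bob is a knight, Enzo is a knave, Caleb is a knight, Tavi is a knave, Eli is a knight, and Priya is a knave.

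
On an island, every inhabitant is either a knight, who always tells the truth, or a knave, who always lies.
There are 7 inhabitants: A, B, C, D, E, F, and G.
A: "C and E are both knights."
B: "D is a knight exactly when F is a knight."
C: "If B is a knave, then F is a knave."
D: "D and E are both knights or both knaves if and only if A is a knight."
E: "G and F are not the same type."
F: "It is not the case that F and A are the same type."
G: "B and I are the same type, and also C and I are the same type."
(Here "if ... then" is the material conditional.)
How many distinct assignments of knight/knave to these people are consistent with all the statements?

3

Consistent assignments:
  A=knave, B=knight, C=knight, D=knight, E=knave, F=knight, G=knight
  A=knave, B=knight, C=knight, D=knave, E=knave, F=knave, G=knave
  A=knave, B=knave, C=knight, D=knight, E=knave, F=knave, G=knave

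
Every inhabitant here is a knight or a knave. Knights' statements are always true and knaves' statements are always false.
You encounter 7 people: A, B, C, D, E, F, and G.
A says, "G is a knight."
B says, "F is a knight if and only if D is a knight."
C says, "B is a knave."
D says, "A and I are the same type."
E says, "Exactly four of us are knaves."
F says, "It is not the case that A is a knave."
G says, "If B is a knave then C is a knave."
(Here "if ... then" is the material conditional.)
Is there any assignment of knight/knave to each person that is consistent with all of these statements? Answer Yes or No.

Yes

One consistent assignment: A=knight, B=knight, C=knave, D=knight, E=knave, F=knight, G=knight.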